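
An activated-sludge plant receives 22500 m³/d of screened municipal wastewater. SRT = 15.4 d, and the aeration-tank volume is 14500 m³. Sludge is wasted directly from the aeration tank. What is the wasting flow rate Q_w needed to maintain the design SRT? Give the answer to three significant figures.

With mixed-liquor wasting, θ_c = V/Q_w, so Q_w = V/θ_c = 14500/15.4 = 941.6 m³/d.

Q_w ≈ 942 m³/d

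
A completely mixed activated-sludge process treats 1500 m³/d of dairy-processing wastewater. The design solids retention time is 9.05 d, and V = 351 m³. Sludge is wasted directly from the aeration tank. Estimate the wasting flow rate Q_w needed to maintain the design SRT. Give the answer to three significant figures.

Q_w ≈ 38.8 m³/d

With mixed-liquor wasting, θ_c = V/Q_w, so Q_w = V/θ_c = 351.0/9.05 = 38.78 m³/d.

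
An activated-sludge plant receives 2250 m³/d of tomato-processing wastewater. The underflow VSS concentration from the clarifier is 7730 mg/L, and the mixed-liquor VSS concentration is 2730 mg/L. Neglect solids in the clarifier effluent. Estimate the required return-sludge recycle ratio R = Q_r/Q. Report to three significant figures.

R ≈ 0.546

Solids balance on the clarifier gives (1+R)X = R·X_r, so R = X/(X_r − X) = 2730 / (7730 − 2730) = 0.5460.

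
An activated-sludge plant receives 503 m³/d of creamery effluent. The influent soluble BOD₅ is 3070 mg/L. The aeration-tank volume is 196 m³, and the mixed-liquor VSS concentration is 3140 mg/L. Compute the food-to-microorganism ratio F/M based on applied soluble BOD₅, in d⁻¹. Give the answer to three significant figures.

F/M ≈ 2.51 d⁻¹

F/M = Q·S₀ / (V·X) = 503 × 3070 / (196.0 × 3140) = 2.509 g soluble BOD₅·(g VSS·d)⁻¹.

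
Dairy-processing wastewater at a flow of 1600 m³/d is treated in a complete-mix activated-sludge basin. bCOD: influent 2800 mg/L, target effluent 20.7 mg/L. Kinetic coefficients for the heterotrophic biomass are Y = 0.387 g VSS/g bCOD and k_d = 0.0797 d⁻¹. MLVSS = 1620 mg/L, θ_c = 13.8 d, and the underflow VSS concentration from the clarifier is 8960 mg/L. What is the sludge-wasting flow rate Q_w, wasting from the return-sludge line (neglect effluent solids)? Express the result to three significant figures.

From the SRT design equation V = Y Q (S₀−S) θ_c / [X (1 + k_d θ_c)] = 0.387 × 1600 × (2800 − 20.7) × 13.8 / [1620 × (1 + 0.0797 × 13.8)] = 2.37×10^7 / 3402 = 6981 m³.
θ_c = V·X/(Q_w·X_r) when wasting from the recycle, so Q_w = V·X/(θ_c·X_r) = 6981 × 1620 / (13.8 × 8960) = 91.47 m³/d.

Q_w ≈ 91.5 m³/d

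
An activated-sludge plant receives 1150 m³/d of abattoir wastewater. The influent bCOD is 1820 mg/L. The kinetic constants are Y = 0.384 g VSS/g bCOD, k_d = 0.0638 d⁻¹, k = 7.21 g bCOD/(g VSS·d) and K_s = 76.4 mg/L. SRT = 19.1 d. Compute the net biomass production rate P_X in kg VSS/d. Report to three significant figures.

P_X ≈ 362 kg VSS/d

For a completely mixed reactor with recycle the Lawrence–McCarty relation gives S = K_s·(1 + k_d·θ_c) / [θ_c·(Y·k − k_d) − 1] = 76.4 × (1 + 0.0638 × 19.1) / [19.1 × (0.384 × 7.21 − 0.0638) − 1] = 169.5 / 50.66 = 3.346 mg/L.
Correct the yield for decay: Y_obs = Y/(1 + k_d θ_c) = 0.384 / (1 + 0.0638 × 19.1) = 0.384 / 2.219 = 0.1731.
Q·(S₀ − S) = 1150 × (1820 − 3.35) × 10⁻³ = 2089 kg/d removed.
So the net sludge growth is P_X = 0.1731 × 2089 = 361.6 kg VSS/d.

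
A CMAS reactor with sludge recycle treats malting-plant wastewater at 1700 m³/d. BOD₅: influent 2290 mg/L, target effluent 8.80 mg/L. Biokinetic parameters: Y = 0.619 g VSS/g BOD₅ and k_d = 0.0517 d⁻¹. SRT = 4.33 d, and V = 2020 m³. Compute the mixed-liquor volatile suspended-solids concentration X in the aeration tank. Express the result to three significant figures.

From V·X·(1 + k_d·θ_c) = Y·Q·(S₀ − S)·θ_c: X = 0.619 × 1700 × (2290 − 8.80) × 4.33 / [2020 × (1 + 0.0517 × 4.33)] = 4204 mg/L.

X ≈ 4200 mg/L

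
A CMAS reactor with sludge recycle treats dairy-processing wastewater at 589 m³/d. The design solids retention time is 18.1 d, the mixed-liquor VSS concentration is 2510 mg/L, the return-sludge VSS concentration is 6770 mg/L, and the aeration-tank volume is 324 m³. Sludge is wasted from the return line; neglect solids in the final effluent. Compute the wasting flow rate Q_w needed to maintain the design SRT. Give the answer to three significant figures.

θ_c = V·X/(Q_w·X_r) when wasting from the recycle, so Q_w = V·X/(θ_c·X_r) = 324.0 × 2510 / (18.1 × 6770) = 6.637 m³/d.

Q_w ≈ 6.64 m³/d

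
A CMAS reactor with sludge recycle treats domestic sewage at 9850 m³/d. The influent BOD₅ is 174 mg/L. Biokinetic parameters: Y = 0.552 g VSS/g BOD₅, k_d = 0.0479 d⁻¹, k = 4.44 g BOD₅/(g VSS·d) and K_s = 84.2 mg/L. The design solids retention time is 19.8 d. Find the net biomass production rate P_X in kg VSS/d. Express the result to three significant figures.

P_X ≈ 476 kg VSS/d

For a completely mixed reactor with recycle the Lawrence–McCarty relation gives S = K_s·(1 + k_d·θ_c) / [θ_c·(Y·k − k_d) − 1] = 84.2 × (1 + 0.0479 × 19.8) / [19.8 × (0.552 × 4.44 − 0.0479) − 1] = 164.1 / 46.58 = 3.522 mg/L.
Y_obs = Y / (1 + k_d θ_c) = 0.552 / (1 + 0.0479 × 19.8) = 0.552 / 1.948 = 0.2833.
Substrate removed = Q·(S₀ − S) = 9850 m³/d × (174 − 3.52) g/m³ = 1.68×10^6 g/d = 1679 kg/d.
So the net sludge growth is P_X = 0.2833 × 1679 = 475.7 kg VSS/d.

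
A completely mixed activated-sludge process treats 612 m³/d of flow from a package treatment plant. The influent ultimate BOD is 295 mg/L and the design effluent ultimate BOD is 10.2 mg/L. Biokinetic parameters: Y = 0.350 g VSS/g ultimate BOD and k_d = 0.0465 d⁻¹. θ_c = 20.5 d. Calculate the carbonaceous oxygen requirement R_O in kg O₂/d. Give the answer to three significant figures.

R_O ≈ 130 kg O₂/d

The observed yield is Y_obs = Y/(1 + k_d·θ_c) = 0.350 / (1 + 0.0465 × 20.5) = 0.350 / 1.953 = 0.1792 g VSS per g ultimate BOD removed.
Q·(S₀ − S) = 612 × (295 − 10.2) × 10⁻³ = 174.3 kg/d removed.
Net sludge production P_X = 0.1792 × 174.3 = 31.23 kg VSS/d.
R_O = Q·ΔS − 1.42 P_X = 174.3 − 44.35 = 129.9 kg O₂/d.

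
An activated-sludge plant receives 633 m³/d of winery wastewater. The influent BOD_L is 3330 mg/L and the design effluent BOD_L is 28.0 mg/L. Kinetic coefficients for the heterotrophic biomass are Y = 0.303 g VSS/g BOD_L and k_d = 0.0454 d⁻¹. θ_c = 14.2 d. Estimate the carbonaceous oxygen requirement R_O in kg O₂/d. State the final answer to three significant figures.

R_O ≈ 1540 kg O₂/d

Y_obs = Y / (1 + k_d θ_c) = 0.303 / (1 + 0.0454 × 14.2) = 0.303 / 1.645 = 0.1842.
Q·(S₀ − S) = 633 × (3330 − 28.0) × 10⁻³ = 2090 kg/d removed.
P_X = Y_obs·Q·(S₀ − S) = 0.1842 × 2090 = 385.1 kg VSS/d.
R_O = Q·ΔS − 1.42 P_X = 2090 − 546.8 = 1543 kg O₂/d.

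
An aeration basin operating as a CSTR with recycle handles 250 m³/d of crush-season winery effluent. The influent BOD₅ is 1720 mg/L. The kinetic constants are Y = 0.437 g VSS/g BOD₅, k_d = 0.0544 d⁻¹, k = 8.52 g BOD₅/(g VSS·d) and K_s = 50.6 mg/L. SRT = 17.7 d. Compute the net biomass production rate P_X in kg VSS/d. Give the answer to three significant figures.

P_X ≈ 95.6 kg VSS/d

Effluent substrate depends only on kinetics and SRT: S = K_s(1 + k_d θ_c) / [θ_c(Yk − k_d) − 1] = 50.6 × (1 + 0.0544 × 17.7) / [17.7 × (0.437 × 8.52 − 0.0544) − 1] = 99.32 / 63.94 = 1.553 mg/L.
The observed yield is Y_obs = Y/(1 + k_d·θ_c) = 0.437 / (1 + 0.0544 × 17.7) = 0.437 / 1.963 = 0.2226 g VSS per g BOD₅ removed.
Mass of BOD₅ removed per day: Q(S₀ − S) = 250 × 1718 g/m³ = 429.6 kg/d.
Biomass produced: P_X = Y_obs·Q·ΔS = 0.2226 × 429.6 ≈ 95.65 kg VSS/d.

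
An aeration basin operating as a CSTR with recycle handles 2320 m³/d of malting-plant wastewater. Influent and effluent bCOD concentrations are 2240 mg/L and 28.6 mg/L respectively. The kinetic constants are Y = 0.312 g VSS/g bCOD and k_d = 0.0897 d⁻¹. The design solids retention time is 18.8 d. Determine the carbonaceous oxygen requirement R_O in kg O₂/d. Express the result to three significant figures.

Observed yield with endogenous decay: Y_obs = Y / (1 + k_d·θ_c) = 0.312 / (1 + 0.0897 × 18.8) = 0.312 / 2.686 = 0.1161 g VSS/g bCOD.
ΔS = 2240 − 28.6 = 2211 mg/L, so the substrate removal rate is 2320 × 2211/1000 = 5130 kg bCOD/d.
P_X = Y_obs·Q·(S₀ − S) = 0.1161 × 5130 = 595.9 kg VSS/d.
R_O = Q·ΔS − 1.42 P_X = 5130 − 846.1 = 4284 kg O₂/d.

R_O ≈ 4280 kg O₂/d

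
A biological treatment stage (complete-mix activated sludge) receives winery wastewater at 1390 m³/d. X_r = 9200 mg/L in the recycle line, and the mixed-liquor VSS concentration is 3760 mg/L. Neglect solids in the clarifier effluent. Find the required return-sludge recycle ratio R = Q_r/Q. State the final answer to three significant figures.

R ≈ 0.691

Mass balance around the secondary clarifier (neglecting effluent solids): R = X / (X_r − X) = 3760 / (9200 − 3760) = 0.6912.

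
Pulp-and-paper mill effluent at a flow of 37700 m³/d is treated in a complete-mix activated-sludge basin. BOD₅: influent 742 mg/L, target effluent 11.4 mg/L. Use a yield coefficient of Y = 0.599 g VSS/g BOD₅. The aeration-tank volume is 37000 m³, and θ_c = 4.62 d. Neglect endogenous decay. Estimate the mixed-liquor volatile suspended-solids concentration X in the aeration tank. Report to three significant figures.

X ≈ 2060 mg/L

From V·X = Y·Q·(S₀ − S)·θ_c (decay neglected): X = 0.599 × 37700 × (742 − 11.4) × 4.62 / 37000 = 2060 mg/L.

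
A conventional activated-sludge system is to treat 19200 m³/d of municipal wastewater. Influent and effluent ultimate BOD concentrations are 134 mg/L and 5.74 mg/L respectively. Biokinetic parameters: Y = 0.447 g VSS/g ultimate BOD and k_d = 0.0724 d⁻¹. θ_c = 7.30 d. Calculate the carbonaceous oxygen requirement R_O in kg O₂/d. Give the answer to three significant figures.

R_O ≈ 1440 kg O₂/d

Observed yield with endogenous decay: Y_obs = Y / (1 + k_d·θ_c) = 0.447 / (1 + 0.0724 × 7.30) = 0.447 / 1.529 = 0.2924 g VSS/g ultimate BOD.
ΔS = 134 − 5.74 = 128.3 mg/L, so the substrate removal rate is 19200 × 128.3/1000 = 2463 kg ultimate BOD/d.
Net sludge production P_X = 0.2924 × 2463 = 720.2 kg VSS/d.
Carbonaceous O₂ demand = substrate oxidised − cell-mass equivalent = 2463 − 1.42 × 720.2 = 1440 kg O₂/d.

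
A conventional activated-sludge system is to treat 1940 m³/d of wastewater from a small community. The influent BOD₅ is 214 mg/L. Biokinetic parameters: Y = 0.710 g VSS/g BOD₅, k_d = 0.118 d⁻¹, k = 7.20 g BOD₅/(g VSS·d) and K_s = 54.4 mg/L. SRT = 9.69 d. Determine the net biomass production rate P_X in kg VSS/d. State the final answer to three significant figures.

For a completely mixed reactor with recycle the Lawrence–McCarty relation gives S = K_s·(1 + k_d·θ_c) / [θ_c·(Y·k − k_d) − 1] = 54.4 × (1 + 0.118 × 9.69) / [9.69 × (0.710 × 7.20 − 0.118) − 1] = 116.6 / 47.39 = 2.460 mg/L.
Y_obs = Y / (1 + k_d θ_c) = 0.710 / (1 + 0.118 × 9.69) = 0.710 / 2.143 = 0.3312.
Mass of BOD₅ removed per day: Q(S₀ − S) = 1940 × 211.5 g/m³ = 410.4 kg/d.
So the net sludge growth is P_X = 0.3312 × 410.4 = 135.9 kg VSS/d.

P_X ≈ 136 kg VSS/d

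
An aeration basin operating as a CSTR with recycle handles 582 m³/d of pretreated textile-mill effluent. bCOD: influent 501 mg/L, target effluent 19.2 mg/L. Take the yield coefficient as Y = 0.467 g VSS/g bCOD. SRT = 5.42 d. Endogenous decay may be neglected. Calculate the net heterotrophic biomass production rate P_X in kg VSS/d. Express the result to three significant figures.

P_X ≈ 131 kg VSS/d

No decay correction is needed, so Y_obs = Y = 0.467.
Substrate removed = Q·(S₀ − S) = 582 m³/d × (501 − 19.2) g/m³ = 2.8×10^5 g/d = 280.4 kg/d.
Biomass produced: P_X = Y_obs·Q·ΔS = 0.4670 × 280.4 ≈ 131.0 kg VSS/d.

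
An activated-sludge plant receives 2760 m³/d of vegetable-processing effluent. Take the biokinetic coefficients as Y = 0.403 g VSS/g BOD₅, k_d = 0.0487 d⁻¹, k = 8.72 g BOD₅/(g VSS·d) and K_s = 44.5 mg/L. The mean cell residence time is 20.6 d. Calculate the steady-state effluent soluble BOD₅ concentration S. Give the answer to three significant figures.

S ≈ 1.27 mg/L

For a completely mixed reactor with recycle the Lawrence–McCarty relation gives S = K_s·(1 + k_d·θ_c) / [θ_c·(Y·k − k_d) − 1] = 44.5 × (1 + 0.0487 × 20.6) / [20.6 × (0.403 × 8.72 − 0.0487) − 1] = 89.14 / 70.39 = 1.266 mg/L.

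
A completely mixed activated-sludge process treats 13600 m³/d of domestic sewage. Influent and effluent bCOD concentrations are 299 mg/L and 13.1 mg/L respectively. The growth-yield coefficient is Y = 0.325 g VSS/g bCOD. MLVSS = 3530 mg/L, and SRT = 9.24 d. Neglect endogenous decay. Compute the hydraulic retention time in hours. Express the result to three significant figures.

τ ≈ 5.84 h

With k_d = 0 the design equation reduces to V = Y Q (S₀−S) θ_c / X = 0.325 × 13600 × (299 − 13.1) × 9.24 / 3530 = 3308 m³.
HRT = V/Q = 3308 m³ / 13600 m³·d⁻¹ = 0.2432 d × 24 = 5.837 h.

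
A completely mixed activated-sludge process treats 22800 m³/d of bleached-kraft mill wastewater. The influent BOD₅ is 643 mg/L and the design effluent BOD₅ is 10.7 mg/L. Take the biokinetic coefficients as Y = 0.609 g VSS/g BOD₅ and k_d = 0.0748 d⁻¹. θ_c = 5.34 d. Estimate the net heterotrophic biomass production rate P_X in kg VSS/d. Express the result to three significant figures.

P_X ≈ 6270 kg VSS/d

Correct the yield for decay: Y_obs = Y/(1 + k_d θ_c) = 0.609 / (1 + 0.0748 × 5.34) = 0.609 / 1.399 = 0.4352.
Substrate removed = Q·(S₀ − S) = 22800 m³/d × (643 − 10.7) g/m³ = 1.44×10^7 g/d = 14416 kg/d.
P_X = Y_obs · Q(S₀ − S) = 0.4352 × 14416 = 6274 kg VSS/d.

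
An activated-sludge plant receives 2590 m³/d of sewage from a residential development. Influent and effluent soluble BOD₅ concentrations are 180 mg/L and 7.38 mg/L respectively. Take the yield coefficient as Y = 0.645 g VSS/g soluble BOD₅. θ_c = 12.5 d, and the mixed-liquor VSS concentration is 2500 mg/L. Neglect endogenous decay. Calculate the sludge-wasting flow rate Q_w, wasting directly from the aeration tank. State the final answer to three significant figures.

Q_w ≈ 115 m³/d

With k_d = 0 the design equation reduces to V = Y Q (S₀−S) θ_c / X = 0.645 × 2590 × (180 − 7.38) × 12.5 / 2500 = 1442 m³.
Wasting from the aeration tank: Q_w = V / θ_c = 1442 / 12.5 = 115.3 m³/d.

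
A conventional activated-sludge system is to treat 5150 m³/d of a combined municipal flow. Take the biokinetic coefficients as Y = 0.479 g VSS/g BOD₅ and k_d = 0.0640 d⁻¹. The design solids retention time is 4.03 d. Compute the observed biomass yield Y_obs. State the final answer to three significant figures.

Y_obs = Y / (1 + k_d θ_c) = 0.479 / (1 + 0.0640 × 4.03) = 0.479 / 1.258 = 0.3808.

Y_obs ≈ 0.381 g VSS/g BOD₅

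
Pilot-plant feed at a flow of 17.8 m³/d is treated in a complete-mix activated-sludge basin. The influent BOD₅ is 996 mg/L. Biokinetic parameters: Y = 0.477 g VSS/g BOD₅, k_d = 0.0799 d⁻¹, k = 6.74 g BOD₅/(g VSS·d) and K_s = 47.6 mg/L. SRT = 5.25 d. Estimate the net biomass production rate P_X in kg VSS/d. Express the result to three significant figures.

P_X ≈ 5.93 kg VSS/d

From the Monod/SRT balance for a CMAS, S = K_s·(1+k_d θ_c)/[θ_c·(Y k − k_d) − 1] = 47.6 × (1 + 0.0799 × 5.25) / [5.25 × (0.477 × 6.74 − 0.0799) − 1] = 67.57 / 15.46 = 4.371 mg/L.
Y_obs = Y / (1 + k_d θ_c) = 0.477 / (1 + 0.0799 × 5.25) = 0.477 / 1.419 = 0.3360.
Mass of BOD₅ removed per day: Q(S₀ − S) = 17.8 × 991.6 g/m³ = 17.65 kg/d.
So the net sludge growth is P_X = 0.3360 × 17.65 = 5.931 kg VSS/d.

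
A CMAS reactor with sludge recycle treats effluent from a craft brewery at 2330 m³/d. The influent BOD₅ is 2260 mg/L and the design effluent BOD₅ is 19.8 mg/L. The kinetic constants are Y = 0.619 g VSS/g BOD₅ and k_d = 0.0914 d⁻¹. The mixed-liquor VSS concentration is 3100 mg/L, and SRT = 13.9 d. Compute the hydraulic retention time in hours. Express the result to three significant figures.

From the SRT design equation V = Y Q (S₀−S) θ_c / [X (1 + k_d θ_c)] = 0.619 × 2330 × (2260 − 19.8) × 13.9 / [3100 × (1 + 0.0914 × 13.9)] = 4.49×10^7 / 7038 = 6381 m³.
HRT = V/Q = 6381 m³ / 2330 m³·d⁻¹ = 2.739 d × 24 = 65.72 h.

τ ≈ 65.7 h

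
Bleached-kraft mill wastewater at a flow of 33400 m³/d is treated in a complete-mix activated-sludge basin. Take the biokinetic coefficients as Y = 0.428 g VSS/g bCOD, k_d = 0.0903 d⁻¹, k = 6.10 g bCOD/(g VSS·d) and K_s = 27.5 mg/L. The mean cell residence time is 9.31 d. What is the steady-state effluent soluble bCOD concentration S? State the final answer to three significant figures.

From the Monod/SRT balance for a CMAS, S = K_s·(1+k_d θ_c)/[θ_c·(Y k − k_d) − 1] = 27.5 × (1 + 0.0903 × 9.31) / [9.31 × (0.428 × 6.10 − 0.0903) − 1] = 50.62 / 22.47 = 2.253 mg/L.

S ≈ 2.25 mg/L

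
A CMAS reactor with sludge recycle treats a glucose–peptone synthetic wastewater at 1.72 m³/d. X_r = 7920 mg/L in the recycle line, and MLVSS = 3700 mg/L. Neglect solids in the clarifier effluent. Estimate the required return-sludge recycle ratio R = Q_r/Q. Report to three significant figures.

R ≈ 0.877

R = Q_r/Q = X/(X_r − X) = 3700 / (7920 − 3700) = 0.8768.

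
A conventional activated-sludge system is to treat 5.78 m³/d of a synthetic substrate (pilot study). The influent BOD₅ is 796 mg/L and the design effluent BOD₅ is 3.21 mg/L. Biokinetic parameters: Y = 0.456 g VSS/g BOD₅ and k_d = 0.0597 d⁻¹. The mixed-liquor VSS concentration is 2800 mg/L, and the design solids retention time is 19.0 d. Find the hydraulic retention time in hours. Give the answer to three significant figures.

From the SRT design equation V = Y Q (S₀−S) θ_c / [X (1 + k_d θ_c)] = 0.456 × 5.78 × (796 − 3.21) × 19.0 / [2800 × (1 + 0.0597 × 19.0)] = 3.97×10^4 / 5976 = 6.643 m³.
τ = V/Q = 6.643/5.78 = 1.149 d, or 27.59 h.

τ ≈ 27.6 h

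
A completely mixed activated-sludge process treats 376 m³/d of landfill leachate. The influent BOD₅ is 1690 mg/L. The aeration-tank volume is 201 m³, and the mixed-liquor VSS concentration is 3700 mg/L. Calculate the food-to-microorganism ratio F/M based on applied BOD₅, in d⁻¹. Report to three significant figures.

F/M = applied load / biomass = Q·S₀/(V·X) = 376 × 1690 / (201.0 × 3700) = 0.8544 d⁻¹.

F/M ≈ 0.854 d⁻¹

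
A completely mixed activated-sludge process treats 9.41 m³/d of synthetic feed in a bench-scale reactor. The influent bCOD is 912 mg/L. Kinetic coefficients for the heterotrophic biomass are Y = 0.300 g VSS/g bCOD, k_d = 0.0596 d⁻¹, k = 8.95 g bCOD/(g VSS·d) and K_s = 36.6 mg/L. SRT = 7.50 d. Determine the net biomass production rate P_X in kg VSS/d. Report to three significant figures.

P_X ≈ 1.77 kg VSS/d

For a completely mixed reactor with recycle the Lawrence–McCarty relation gives S = K_s·(1 + k_d·θ_c) / [θ_c·(Y·k − k_d) − 1] = 36.6 × (1 + 0.0596 × 7.50) / [7.50 × (0.300 × 8.95 − 0.0596) − 1] = 52.96 / 18.69 = 2.834 mg/L.
Y_obs = Y / (1 + k_d θ_c) = 0.300 / (1 + 0.0596 × 7.50) = 0.300 / 1.447 = 0.2073.
Mass of bCOD removed per day: Q(S₀ − S) = 9.41 × 909.2 g/m³ = 8.555 kg/d.
P_X = Y_obs · Q(S₀ − S) = 0.2073 × 8.555 = 1.774 kg VSS/d.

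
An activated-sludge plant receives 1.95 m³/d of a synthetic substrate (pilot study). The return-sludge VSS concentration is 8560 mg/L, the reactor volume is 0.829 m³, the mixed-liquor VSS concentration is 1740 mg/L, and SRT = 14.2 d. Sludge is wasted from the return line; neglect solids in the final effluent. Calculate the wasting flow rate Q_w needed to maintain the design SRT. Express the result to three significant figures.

Wasting from the return line (neglecting effluent solids): Q_w = V·X / (θ_c·X_r) = 0.8290 × 1740 / (14.2 × 8560) = 0.01187 m³/d.

Q_w ≈ 0.0119 m³/d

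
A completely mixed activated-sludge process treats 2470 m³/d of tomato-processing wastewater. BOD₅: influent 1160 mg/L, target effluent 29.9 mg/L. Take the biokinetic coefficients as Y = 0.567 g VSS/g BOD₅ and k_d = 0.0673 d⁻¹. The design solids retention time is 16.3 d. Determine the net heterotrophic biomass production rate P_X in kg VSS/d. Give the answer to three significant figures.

P_X ≈ 755 kg VSS/d

Y_obs = Y / (1 + k_d θ_c) = 0.567 / (1 + 0.0673 × 16.3) = 0.567 / 2.097 = 0.2704.
Q·(S₀ − S) = 2470 × (1160 − 29.9) × 10⁻³ = 2791 kg/d removed.
Net biomass production P_X = Y_obs × Q·(S₀ − S) = 0.2704 × 2791 = 754.7 kg VSS/d.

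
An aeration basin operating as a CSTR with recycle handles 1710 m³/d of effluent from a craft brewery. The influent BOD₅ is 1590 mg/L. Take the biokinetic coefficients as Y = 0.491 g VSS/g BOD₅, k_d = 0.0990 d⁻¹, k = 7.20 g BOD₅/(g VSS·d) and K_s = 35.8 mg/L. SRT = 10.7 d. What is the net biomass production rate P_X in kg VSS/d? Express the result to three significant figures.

P_X ≈ 647 kg VSS/d

For a completely mixed reactor with recycle the Lawrence–McCarty relation gives S = K_s·(1 + k_d·θ_c) / [θ_c·(Y·k − k_d) − 1] = 35.8 × (1 + 0.0990 × 10.7) / [10.7 × (0.491 × 7.20 − 0.0990) − 1] = 73.72 / 35.77 = 2.061 mg/L.
Correct the yield for decay: Y_obs = Y/(1 + k_d θ_c) = 0.491 / (1 + 0.0990 × 10.7) = 0.491 / 2.059 = 0.2384.
ΔS = 1590 − 2.06 = 1588 mg/L, so the substrate removal rate is 1710 × 1588/1000 = 2715 kg BOD₅/d.
Net biomass production P_X = Y_obs × Q·(S₀ − S) = 0.2384 × 2715 = 647.4 kg VSS/d.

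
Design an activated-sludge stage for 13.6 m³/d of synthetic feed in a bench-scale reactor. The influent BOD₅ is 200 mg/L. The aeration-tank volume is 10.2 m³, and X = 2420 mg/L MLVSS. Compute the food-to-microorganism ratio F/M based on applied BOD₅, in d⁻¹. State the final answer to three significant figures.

Food-to-microorganism ratio F/M = Q S₀ / (V X) = 13.6 × 200 / (10.20 × 2420) = 0.1102 d⁻¹.

F/M ≈ 0.110 d⁻¹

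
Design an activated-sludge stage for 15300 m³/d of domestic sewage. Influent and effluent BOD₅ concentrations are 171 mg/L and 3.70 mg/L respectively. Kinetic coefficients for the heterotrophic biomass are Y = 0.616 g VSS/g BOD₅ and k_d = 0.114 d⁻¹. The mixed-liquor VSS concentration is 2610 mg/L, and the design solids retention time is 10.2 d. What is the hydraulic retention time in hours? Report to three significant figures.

Rearranging the biomass balance for a CMAS with decay, V = Y·Q·ΔS·θ_c / [X·(1+k_d θ_c)] = 0.616 × 15300 × (171 − 3.70) × 10.2 / [2610 × (1 + 0.114 × 10.2)] = 1.61×10^7 / 5645 = 2849 m³.
Hydraulic retention time τ = V/Q = 2849 / 15300 = 0.1862 d = 4.469 h.

τ ≈ 4.47 h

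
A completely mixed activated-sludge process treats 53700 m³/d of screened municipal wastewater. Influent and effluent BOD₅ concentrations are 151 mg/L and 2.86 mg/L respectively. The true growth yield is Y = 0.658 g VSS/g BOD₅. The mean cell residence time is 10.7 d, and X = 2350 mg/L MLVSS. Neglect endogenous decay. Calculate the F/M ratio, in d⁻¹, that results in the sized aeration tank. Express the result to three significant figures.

Biomass mass balance (decay neglected): V·X = Y·Q·(S₀ − S)·θ_c, so V = 0.658 × 53700 × (151 − 2.86) × 10.7 / 2350 = 23834 m³.
F/M = applied load / biomass = Q·S₀/(V·X) = 53700 × 151 / (23834 × 2350) = 0.1448 d⁻¹.

F/M ≈ 0.145 d⁻¹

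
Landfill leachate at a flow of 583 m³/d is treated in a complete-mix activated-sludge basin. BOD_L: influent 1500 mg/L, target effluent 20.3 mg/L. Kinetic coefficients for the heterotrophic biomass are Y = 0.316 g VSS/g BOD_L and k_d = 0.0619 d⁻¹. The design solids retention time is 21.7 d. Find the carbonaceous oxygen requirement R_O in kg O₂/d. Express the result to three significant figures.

R_O ≈ 697 kg O₂/d

Y_obs = Y / (1 + k_d θ_c) = 0.316 / (1 + 0.0619 × 21.7) = 0.316 / 2.343 = 0.1349.
Q·(S₀ − S) = 583 × (1500 − 20.3) × 10⁻³ = 862.7 kg/d removed.
Biomass synthesised: P_X = Y_obs × 862.7 = 116.3 kg VSS/d.
R_O = Q·(S₀ − S) − 1.42·P_X = 862.7 − 1.42 × 116.3 = 697.5 kg O₂/d.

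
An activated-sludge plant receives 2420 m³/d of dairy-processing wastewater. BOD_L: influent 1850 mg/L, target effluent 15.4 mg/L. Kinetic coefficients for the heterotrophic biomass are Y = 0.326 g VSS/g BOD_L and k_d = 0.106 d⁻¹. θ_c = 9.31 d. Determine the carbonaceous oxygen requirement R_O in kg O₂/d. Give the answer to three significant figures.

The observed yield is Y_obs = Y/(1 + k_d·θ_c) = 0.326 / (1 + 0.106 × 9.31) = 0.326 / 1.987 = 0.1641 g VSS per g BOD_L removed.
Mass of BOD_L removed per day: Q(S₀ − S) = 2420 × 1835 g/m³ = 4440 kg/d.
Biomass synthesised: P_X = Y_obs × 4440 = 728.5 kg VSS/d.
R_O = Q·ΔS − 1.42 P_X = 4440 − 1034 = 3405 kg O₂/d.

R_O ≈ 3410 kg O₂/d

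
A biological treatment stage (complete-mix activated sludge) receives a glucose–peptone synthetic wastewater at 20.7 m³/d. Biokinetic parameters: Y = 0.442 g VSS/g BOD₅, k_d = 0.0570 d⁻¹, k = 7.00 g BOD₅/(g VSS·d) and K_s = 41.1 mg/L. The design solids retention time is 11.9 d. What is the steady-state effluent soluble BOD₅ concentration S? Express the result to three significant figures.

S ≈ 1.96 mg/L

For a completely mixed reactor with recycle the Lawrence–McCarty relation gives S = K_s·(1 + k_d·θ_c) / [θ_c·(Y·k − k_d) − 1] = 41.1 × (1 + 0.0570 × 11.9) / [11.9 × (0.442 × 7.00 − 0.0570) − 1] = 68.98 / 35.14 = 1.963 mg/L.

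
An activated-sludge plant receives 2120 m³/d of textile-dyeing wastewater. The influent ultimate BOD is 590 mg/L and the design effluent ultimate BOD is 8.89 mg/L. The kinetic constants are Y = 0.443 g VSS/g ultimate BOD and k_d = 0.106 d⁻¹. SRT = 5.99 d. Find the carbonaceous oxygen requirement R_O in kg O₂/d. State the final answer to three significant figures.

Correct the yield for decay: Y_obs = Y/(1 + k_d θ_c) = 0.443 / (1 + 0.106 × 5.99) = 0.443 / 1.635 = 0.2710.
Mass of ultimate BOD removed per day: Q(S₀ − S) = 2120 × 581.1 g/m³ = 1232 kg/d.
Net sludge production P_X = 0.2710 × 1232 = 333.8 kg VSS/d.
R_O = Q·(S₀ − S) − 1.42·P_X = 1232 − 1.42 × 333.8 = 757.9 kg O₂/d.

R_O ≈ 758 kg O₂/d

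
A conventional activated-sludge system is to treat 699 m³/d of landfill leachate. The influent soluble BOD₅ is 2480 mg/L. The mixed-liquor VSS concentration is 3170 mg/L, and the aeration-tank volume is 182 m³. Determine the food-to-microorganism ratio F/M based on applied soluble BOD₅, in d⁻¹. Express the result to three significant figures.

F/M = applied load / biomass = Q·S₀/(V·X) = 699 × 2480 / (182.0 × 3170) = 3.005 d⁻¹.

F/M ≈ 3.00 d⁻¹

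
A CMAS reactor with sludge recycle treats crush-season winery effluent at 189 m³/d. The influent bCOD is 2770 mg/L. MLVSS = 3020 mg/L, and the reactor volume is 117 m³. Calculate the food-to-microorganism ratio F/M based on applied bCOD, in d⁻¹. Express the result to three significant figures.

F/M = applied load / biomass = Q·S₀/(V·X) = 189 × 2770 / (117.0 × 3020) = 1.482 d⁻¹.

F/M ≈ 1.48 d⁻¹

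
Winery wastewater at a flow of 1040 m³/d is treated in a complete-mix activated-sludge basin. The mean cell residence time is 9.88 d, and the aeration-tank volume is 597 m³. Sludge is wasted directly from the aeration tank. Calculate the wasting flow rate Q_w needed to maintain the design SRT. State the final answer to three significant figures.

Wasting from the aeration tank: Q_w = V / θ_c = 597.0 / 9.88 = 60.43 m³/d.

Q_w ≈ 60.4 m³/d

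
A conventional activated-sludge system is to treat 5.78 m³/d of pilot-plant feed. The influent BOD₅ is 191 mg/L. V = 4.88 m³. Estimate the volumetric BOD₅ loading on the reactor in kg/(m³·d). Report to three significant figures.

Volumetric loading L_v = Q·S₀ / V = 5.78 × 191 g/m³ / 4.880 m³ = 226.2 g/(m³·d) = 0.2262 kg BOD₅/(m³·d).

L_v ≈ 0.226 kg BOD₅/(m³·d)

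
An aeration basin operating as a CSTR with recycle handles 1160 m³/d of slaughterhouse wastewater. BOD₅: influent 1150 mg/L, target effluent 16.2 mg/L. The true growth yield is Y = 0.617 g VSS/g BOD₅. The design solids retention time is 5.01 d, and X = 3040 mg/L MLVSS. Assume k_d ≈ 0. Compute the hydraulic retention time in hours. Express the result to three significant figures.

V·X = Y·Q·ΔS·θ_c gives V = 0.617 × 1160 × (1150 − 16.2) × 5.01 / 3040 = 1337 m³.
τ = V/Q = 1337/1160 = 1.153 d, or 27.67 h.

τ ≈ 27.7 h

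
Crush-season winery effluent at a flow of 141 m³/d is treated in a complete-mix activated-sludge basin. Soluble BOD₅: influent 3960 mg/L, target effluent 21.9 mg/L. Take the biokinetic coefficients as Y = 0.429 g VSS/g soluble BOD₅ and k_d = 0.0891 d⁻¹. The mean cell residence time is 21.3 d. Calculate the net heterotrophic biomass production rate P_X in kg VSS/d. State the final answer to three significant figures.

P_X ≈ 82.2 kg VSS/d

Correct the yield for decay: Y_obs = Y/(1 + k_d θ_c) = 0.429 / (1 + 0.0891 × 21.3) = 0.429 / 2.898 = 0.1480.
Substrate removed = Q·(S₀ − S) = 141 m³/d × (3960 − 21.9) g/m³ = 5.55×10^5 g/d = 555.3 kg/d.
Biomass produced: P_X = Y_obs·Q·ΔS = 0.1480 × 555.3 ≈ 82.20 kg VSS/d.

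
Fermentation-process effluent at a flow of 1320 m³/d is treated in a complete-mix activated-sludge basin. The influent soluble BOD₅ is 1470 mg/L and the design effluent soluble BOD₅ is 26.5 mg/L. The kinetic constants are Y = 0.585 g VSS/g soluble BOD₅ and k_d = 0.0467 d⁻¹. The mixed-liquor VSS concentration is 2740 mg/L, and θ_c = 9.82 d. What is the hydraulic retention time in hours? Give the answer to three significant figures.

From the SRT design equation V = Y Q (S₀−S) θ_c / [X (1 + k_d θ_c)] = 0.585 × 1320 × (1470 − 26.5) × 9.82 / [2740 × (1 + 0.0467 × 9.82)] = 1.09×10^7 / 3997 = 2739 m³.
HRT = V/Q = 2739 m³ / 1320 m³·d⁻¹ = 2.075 d × 24 = 49.80 h.

τ ≈ 49.8 h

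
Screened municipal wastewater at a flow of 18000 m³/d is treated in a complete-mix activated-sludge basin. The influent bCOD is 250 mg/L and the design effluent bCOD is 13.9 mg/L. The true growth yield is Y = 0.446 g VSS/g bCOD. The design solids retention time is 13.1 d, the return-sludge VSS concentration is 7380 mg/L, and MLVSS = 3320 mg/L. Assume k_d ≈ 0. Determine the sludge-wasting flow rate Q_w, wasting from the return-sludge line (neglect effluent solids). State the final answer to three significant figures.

V·X = Y·Q·ΔS·θ_c gives V = 0.446 × 18000 × (250 − 13.9) × 13.1 / 3320 = 7479 m³.
Wasting from the return line (neglecting effluent solids): Q_w = V·X / (θ_c·X_r) = 7479 × 3320 / (13.1 × 7380) = 256.8 m³/d.

Q_w ≈ 257 m³/d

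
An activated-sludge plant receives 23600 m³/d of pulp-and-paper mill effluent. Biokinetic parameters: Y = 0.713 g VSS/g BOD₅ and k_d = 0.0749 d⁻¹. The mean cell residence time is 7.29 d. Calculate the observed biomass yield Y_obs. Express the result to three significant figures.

Y_obs ≈ 0.461 g VSS/g BOD₅

Y_obs = Y / (1 + k_d θ_c) = 0.713 / (1 + 0.0749 × 7.29) = 0.713 / 1.546 = 0.4612.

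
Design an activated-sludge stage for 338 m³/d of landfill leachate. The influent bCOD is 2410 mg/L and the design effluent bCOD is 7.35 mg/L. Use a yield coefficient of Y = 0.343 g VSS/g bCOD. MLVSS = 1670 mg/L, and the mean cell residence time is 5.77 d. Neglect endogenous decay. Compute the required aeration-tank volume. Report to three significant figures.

With k_d = 0 the design equation reduces to V = Y Q (S₀−S) θ_c / X = 0.343 × 338 × (2410 − 7.35) × 5.77 / 1670 = 962.4 m³.

V ≈ 962 m³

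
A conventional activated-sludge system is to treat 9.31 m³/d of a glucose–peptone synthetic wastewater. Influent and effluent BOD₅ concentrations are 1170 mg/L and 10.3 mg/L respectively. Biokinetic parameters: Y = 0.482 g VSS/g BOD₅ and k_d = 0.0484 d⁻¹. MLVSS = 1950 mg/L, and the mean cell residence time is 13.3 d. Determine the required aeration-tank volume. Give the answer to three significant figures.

V ≈ 21.6 m³

From the SRT design equation V = Y Q (S₀−S) θ_c / [X (1 + k_d θ_c)] = 0.482 × 9.31 × (1170 − 10.3) × 13.3 / [1950 × (1 + 0.0484 × 13.3)] = 6.92×10^4 / 3205 = 21.59 m³.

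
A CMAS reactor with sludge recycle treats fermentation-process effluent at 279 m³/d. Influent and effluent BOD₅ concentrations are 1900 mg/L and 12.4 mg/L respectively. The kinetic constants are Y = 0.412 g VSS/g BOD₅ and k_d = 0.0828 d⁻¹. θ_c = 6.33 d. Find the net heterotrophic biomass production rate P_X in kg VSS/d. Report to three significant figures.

P_X ≈ 142 kg VSS/d

Correct the yield for decay: Y_obs = Y/(1 + k_d θ_c) = 0.412 / (1 + 0.0828 × 6.33) = 0.412 / 1.524 = 0.2703.
Mass of BOD₅ removed per day: Q(S₀ − S) = 279 × 1888 g/m³ = 526.6 kg/d.
Net biomass production P_X = Y_obs × Q·(S₀ − S) = 0.2703 × 526.6 = 142.4 kg VSS/d.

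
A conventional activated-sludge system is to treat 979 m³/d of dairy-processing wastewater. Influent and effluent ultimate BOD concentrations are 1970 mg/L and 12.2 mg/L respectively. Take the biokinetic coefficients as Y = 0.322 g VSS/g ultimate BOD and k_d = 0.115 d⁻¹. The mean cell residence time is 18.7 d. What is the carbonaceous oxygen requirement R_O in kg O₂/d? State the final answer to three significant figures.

The observed yield is Y_obs = Y/(1 + k_d·θ_c) = 0.322 / (1 + 0.115 × 18.7) = 0.322 / 3.151 = 0.1022 g VSS per g ultimate BOD removed.
Mass of ultimate BOD removed per day: Q(S₀ − S) = 979 × 1958 g/m³ = 1917 kg/d.
Biomass synthesised: P_X = Y_obs × 1917 = 195.9 kg VSS/d.
R_O = Q·ΔS − 1.42 P_X = 1917 − 278.2 = 1639 kg O₂/d.

R_O ≈ 1640 kg O₂/d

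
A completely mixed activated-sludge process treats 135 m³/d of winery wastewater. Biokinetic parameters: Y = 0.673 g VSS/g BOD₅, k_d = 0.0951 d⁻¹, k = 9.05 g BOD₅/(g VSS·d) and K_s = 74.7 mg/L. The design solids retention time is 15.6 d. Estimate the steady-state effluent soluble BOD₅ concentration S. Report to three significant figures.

Effluent substrate depends only on kinetics and SRT: S = K_s(1 + k_d θ_c) / [θ_c(Yk − k_d) − 1] = 74.7 × (1 + 0.0951 × 15.6) / [15.6 × (0.673 × 9.05 − 0.0951) − 1] = 185.5 / 92.53 = 2.005 mg/L.

S ≈ 2.00 mg/L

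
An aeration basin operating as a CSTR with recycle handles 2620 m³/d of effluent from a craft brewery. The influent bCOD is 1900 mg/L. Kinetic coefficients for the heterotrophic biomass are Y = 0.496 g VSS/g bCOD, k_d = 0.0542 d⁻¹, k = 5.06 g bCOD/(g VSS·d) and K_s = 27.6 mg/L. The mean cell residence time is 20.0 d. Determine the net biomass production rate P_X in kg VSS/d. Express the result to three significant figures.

P_X ≈ 1180 kg VSS/d

From the Monod/SRT balance for a CMAS, S = K_s·(1+k_d θ_c)/[θ_c·(Y k − k_d) − 1] = 27.6 × (1 + 0.0542 × 20.0) / [20.0 × (0.496 × 5.06 − 0.0542) − 1] = 57.52 / 48.11 = 1.196 mg/L.
Observed yield with endogenous decay: Y_obs = Y / (1 + k_d·θ_c) = 0.496 / (1 + 0.0542 × 20.0) = 0.496 / 2.084 = 0.2380 g VSS/g bCOD.
ΔS = 1900 − 1.20 = 1899 mg/L, so the substrate removal rate is 2620 × 1899/1000 = 4975 kg bCOD/d.
Net biomass production P_X = Y_obs × Q·(S₀ − S) = 0.2380 × 4975 = 1184 kg VSS/d.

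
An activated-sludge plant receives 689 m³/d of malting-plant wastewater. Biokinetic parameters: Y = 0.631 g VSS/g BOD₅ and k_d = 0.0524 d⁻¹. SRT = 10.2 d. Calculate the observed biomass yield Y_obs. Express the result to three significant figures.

Y_obs ≈ 0.411 g VSS/g BOD₅

Observed yield with endogenous decay: Y_obs = Y / (1 + k_d·θ_c) = 0.631 / (1 + 0.0524 × 10.2) = 0.631 / 1.534 = 0.4112 g VSS/g BOD₅.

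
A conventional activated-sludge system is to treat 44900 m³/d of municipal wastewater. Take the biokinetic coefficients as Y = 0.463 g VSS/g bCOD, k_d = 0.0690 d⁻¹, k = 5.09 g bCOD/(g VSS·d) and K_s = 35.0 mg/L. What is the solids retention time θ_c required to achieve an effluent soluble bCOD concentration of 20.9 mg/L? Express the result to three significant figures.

θ_c ≈ 1.23 d

From 1/θ_c = Y·k·S/(K_s + S) − k_d: Y·k·S/(K_s+S) = 0.463 × 5.09 × 20.9 / (35.0 + 20.9) = 0.8811 d⁻¹.
Then 1/θ_c = μ − k_d = 0.8811 − 0.0690 = 0.8121 d⁻¹, giving θ_c = 1.231 d.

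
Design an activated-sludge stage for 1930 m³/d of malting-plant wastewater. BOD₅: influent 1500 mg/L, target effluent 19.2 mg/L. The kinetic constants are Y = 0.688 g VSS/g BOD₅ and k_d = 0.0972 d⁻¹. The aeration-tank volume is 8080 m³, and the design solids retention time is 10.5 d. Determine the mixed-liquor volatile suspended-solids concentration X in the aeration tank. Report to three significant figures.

X ≈ 1260 mg/L

From V·X·(1 + k_d·θ_c) = Y·Q·(S₀ − S)·θ_c: X = 0.688 × 1930 × (1500 − 19.2) × 10.5 / [8080 × (1 + 0.0972 × 10.5)] = 1265 mg/L.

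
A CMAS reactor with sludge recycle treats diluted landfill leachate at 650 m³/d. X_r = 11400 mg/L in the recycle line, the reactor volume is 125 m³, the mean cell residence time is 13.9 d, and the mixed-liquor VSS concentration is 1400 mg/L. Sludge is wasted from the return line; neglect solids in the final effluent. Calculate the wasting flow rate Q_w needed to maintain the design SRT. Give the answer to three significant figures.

Q_w ≈ 1.10 m³/d

Q_w = (V·X)/(θ_c X_r) = 125.0 × 1400 / (13.9 × 11400) = 1.104 m³/d.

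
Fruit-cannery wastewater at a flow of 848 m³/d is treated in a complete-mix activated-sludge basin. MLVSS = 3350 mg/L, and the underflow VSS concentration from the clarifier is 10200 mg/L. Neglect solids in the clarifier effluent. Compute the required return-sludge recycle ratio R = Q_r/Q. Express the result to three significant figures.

R ≈ 0.489

Mass balance around the secondary clarifier (neglecting effluent solids): R = X / (X_r − X) = 3350 / (10200 − 3350) = 0.4891.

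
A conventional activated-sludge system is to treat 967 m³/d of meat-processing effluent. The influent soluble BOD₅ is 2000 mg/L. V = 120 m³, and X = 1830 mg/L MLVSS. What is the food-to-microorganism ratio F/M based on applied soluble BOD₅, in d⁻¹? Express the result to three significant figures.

F/M = applied load / biomass = Q·S₀/(V·X) = 967 × 2000 / (120.0 × 1830) = 8.807 d⁻¹.

F/M ≈ 8.81 d⁻¹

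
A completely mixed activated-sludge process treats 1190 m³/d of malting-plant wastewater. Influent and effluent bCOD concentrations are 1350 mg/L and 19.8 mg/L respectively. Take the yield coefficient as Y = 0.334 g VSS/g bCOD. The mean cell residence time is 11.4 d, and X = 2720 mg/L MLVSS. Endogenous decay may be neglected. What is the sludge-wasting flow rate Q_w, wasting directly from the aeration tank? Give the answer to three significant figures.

Q_w ≈ 194 m³/d

V·X = Y·Q·ΔS·θ_c gives V = 0.334 × 1190 × (1350 − 19.8) × 11.4 / 2720 = 2216 m³.
With mixed-liquor wasting, θ_c = V/Q_w, so Q_w = V/θ_c = 2216/11.4 = 194.4 m³/d.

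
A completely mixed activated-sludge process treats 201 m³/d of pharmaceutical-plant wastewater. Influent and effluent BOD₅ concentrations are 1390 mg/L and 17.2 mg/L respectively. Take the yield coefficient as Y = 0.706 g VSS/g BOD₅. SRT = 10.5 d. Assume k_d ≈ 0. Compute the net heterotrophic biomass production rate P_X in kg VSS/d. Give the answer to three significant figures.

P_X ≈ 195 kg VSS/d

No decay correction is needed, so Y_obs = Y = 0.706.
Mass of BOD₅ removed per day: Q(S₀ − S) = 201 × 1373 g/m³ = 275.9 kg/d.
So the net sludge growth is P_X = 0.7060 × 275.9 = 194.8 kg VSS/d.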